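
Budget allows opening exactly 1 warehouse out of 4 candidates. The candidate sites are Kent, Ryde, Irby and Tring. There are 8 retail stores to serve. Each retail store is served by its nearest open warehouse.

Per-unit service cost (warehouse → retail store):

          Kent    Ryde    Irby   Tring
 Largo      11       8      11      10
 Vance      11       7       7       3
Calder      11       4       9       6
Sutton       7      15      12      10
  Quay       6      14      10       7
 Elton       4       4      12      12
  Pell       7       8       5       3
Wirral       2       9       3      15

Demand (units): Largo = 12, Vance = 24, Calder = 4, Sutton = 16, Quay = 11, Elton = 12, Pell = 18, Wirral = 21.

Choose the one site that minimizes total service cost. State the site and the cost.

With exactly 1 open, each retail store uses its cheapest among the chosen.
{Kent}: Largo→Kent 11·12=132, Vance→Kent 11·24=264, Calder→Kent 11·4=44, Sutton→Kent 7·16=112, Quay→Kent 6·11=66, Elton→Kent 4·12=48, Pell→Kent 7·18=126, Wirral→Kent 2·21=42. Service cost 834.
{Irby}: service cost 935
{Tring}: service cost 966
Among all 4 size-1 choices, {Kent} is lowest.

Choose Kent only; total service cost 834.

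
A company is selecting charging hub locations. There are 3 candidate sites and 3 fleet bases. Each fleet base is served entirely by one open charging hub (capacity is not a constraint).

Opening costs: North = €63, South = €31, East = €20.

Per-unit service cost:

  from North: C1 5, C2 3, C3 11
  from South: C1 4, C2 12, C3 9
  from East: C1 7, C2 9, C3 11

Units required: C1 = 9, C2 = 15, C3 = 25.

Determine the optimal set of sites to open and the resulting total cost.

Open North and South; minimum total cost 400.

For any fixed open set, each fleet base goes to its cheapest open site; total = fixed + service.
{North, South}: C1→South 4·9=36, C2→North 3·15=45, C3→South 9·25=225. Service 306; fixed 94; total 400.
{North, South, East}: service 306 + fixed 114 = 420
{North}: service 365 + fixed 63 = 428
{East}: C1→East 7·9=63, C2→East 9·15=135, C3→East 11·25=275. Service 473; fixed 20; total 493.
No other subset beats 400.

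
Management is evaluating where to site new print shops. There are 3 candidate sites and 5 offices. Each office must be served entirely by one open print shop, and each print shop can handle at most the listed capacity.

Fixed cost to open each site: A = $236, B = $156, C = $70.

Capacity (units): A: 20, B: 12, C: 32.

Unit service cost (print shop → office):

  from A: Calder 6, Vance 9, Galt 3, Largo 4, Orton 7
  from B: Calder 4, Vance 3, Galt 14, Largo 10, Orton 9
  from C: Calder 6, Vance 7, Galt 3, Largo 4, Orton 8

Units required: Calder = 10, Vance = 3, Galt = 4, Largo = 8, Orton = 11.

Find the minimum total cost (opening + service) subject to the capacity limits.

Minimum total cost: 419

Open {B, C}: Calder→B 4·10=40, Vance→C 7·3=21, Galt→C 3·4=12, Largo→C 4·8=32, Orton→C 8·11=88.
Loads: B carries 10/12, C carries 26/32. Service 193; fixed 226; total 419.
Next best feasible plan costs 450.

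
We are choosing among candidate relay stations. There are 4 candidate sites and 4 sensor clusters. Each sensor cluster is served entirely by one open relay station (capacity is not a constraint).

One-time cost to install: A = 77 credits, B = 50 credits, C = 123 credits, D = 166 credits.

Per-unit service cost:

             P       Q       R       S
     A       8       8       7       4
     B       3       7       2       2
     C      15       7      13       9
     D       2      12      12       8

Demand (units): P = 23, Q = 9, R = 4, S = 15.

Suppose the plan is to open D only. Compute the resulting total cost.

Each sensor cluster is assigned to its cheapest site among the open ones.
{D}: P→D 2·23=46, Q→D 12·9=108, R→D 12·4=48, S→D 8·15=120. Service 322; fixed 166; total 488.

Total cost: 488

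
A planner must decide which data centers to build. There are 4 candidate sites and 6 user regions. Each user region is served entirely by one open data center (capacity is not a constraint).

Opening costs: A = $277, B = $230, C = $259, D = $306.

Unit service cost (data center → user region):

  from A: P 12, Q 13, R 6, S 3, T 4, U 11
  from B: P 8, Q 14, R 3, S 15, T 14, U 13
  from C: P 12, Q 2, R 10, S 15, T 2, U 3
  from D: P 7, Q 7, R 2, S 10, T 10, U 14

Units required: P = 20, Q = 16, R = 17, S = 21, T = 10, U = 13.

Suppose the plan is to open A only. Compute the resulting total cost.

Total cost: 1073

Each user region is assigned to its cheapest site among the open ones.
{A}: P→A 12·20=240, Q→A 13·16=208, R→A 6·17=102, S→A 3·21=63, T→A 4·10=40, U→A 11·13=143. Service 796; fixed 277; total 1073.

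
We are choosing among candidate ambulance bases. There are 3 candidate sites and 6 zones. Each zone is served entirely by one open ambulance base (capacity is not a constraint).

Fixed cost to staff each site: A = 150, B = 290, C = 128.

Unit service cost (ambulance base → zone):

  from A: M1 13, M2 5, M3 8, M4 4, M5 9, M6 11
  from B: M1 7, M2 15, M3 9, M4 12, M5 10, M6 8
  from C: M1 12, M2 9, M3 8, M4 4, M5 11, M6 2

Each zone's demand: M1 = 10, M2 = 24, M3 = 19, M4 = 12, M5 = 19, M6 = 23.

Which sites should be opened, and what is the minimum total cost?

For any fixed open set, each zone goes to its cheapest open site; total = fixed + service.
{C}: M1→C 12·10=120, M2→C 9·24=216, M3→C 8·19=152, M4→C 4·12=48, M5→C 11·19=209, M6→C 2·23=46. Service 791; fixed 128; total 919.
{A, C}: M1→C 12·10=120, M2→A 5·24=120, M3→A 8·19=152, M4→A 4·12=48, M5→A 9·19=171, M6→C 2·23=46. Service 657; fixed 278; total 935.
{A}: M1→A 13·10=130, M2→A 5·24=120, M3→A 8·19=152, M4→A 4·12=48, M5→A 9·19=171, M6→A 11·23=253. Service 874; fixed 150; total 1024.
{A, B, C}: M1→B 7·10=70, M2→A 5·24=120, M3→A 8·19=152, M4→A 4·12=48, M5→A 9·19=171, M6→C 2·23=46. Service 607; fixed 568; total 1175.
No other subset beats 919.

Open C only; minimum total cost 919.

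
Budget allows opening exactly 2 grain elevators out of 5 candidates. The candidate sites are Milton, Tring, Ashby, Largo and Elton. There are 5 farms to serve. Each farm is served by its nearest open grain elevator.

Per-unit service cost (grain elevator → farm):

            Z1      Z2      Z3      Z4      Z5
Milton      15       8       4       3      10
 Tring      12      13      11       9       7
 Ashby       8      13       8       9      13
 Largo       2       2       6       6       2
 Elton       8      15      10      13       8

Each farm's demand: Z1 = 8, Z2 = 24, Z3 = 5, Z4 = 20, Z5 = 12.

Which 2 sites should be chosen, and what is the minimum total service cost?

With exactly 2 open, each farm uses its cheapest among the chosen.
{Milton, Largo}: Z1→Largo 2·8=16, Z2→Largo 2·24=48, Z3→Milton 4·5=20, Z4→Milton 3·20=60, Z5→Largo 2·12=24. Service cost 168.
{Tring, Largo}: service cost 238
{Ashby, Largo}: service cost 238
Among all 10 size-2 choices, {Milton, Largo} is lowest.

Choose Milton and Largo; total service cost 168.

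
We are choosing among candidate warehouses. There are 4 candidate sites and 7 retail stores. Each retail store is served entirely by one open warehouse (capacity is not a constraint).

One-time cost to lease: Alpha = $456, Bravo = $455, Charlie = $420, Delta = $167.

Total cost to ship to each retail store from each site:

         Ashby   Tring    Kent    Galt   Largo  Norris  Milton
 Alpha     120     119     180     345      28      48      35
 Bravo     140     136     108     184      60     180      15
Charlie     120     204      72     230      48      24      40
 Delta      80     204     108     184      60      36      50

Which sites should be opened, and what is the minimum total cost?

Open Delta only; minimum total cost 889.

For any fixed open set, each retail store goes to its cheapest open site; total = fixed + service.
{Delta}: Ashby→Delta 80, Tring→Delta 204, Kent→Delta 108, Galt→Delta 184, Largo→Delta 60, Norris→Delta 36, Milton→Delta 50. Service 722; fixed 167; total 889.
{Charlie}: service 738 + fixed 420 = 1158
{Alpha, Delta}: service 590 + fixed 623 = 1213
{Alpha, Bravo, Charlie, Delta}: service 522 + fixed 1498 = 2020
(All 15 nonempty subsets were checked; Delta only is lowest.)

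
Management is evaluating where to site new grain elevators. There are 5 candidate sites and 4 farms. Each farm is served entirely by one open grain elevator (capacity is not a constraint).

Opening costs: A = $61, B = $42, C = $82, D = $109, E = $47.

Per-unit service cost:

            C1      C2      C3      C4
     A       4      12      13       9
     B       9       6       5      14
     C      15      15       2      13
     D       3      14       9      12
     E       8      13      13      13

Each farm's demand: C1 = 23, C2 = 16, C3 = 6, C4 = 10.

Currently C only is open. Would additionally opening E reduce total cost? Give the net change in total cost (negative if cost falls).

Yes — net change −146 (cost falls by 146).

Current service cost with {C}: 727.
Adding E: each farm re-picks its cheapest; new service cost 534, saving 193.
Extra fixed cost: 47. Net change = 47 − 193 = -146.
(Totals: 809 → 663.)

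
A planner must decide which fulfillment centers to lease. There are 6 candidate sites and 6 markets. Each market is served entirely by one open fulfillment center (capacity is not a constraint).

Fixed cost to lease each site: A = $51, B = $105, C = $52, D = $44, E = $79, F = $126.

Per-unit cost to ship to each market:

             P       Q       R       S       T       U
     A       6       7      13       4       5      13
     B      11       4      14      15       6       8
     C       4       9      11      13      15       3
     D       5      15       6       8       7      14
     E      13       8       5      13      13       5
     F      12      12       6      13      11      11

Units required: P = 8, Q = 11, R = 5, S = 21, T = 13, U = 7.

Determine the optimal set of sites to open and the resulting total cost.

For any fixed open set, each market goes to its cheapest open site; total = fixed + service.
{A, C}: P→C 4·8=32, Q→A 7·11=77, R→C 11·5=55, S→A 4·21=84, T→A 5·13=65, U→C 3·7=21. Service 334; fixed 103; total 437.
{A, C, D}: service 309 + fixed 147 = 456
{A, E}: P→A 6·8=48, Q→A 7·11=77, R→E 5·5=25, S→A 4·21=84, T→A 5·13=65, U→E 5·7=35. Service 334; fixed 130; total 464.
{A, B, C, D, E, F}: service 271 + fixed 457 = 728
No other subset beats 437.

Open A and C; minimum total cost 437.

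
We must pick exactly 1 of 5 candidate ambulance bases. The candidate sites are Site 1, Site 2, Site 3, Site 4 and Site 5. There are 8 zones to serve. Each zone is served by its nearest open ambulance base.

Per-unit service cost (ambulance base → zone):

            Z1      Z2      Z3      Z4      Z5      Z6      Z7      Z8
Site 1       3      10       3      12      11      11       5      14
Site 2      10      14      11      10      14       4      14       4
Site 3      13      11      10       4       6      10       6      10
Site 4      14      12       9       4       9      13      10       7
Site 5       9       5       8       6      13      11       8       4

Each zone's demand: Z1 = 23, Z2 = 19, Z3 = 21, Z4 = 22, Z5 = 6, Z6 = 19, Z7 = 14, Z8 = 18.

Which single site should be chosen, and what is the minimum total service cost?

With exactly 1 open, each zone uses its cheapest among the chosen.
{Site 5}: Z1→Site 5 9·23=207, Z2→Site 5 5·19=95, Z3→Site 5 8·21=168, Z4→Site 5 6·22=132, Z5→Site 5 13·6=78, Z6→Site 5 11·19=209, Z7→Site 5 8·14=112, Z8→Site 5 4·18=72. Service cost 1073.
{Site 1}: service cost 1183
{Site 3}: service cost 1296
Among all 5 size-1 choices, {Site 5} is lowest.

Choose Site 5 only; total service cost 1073.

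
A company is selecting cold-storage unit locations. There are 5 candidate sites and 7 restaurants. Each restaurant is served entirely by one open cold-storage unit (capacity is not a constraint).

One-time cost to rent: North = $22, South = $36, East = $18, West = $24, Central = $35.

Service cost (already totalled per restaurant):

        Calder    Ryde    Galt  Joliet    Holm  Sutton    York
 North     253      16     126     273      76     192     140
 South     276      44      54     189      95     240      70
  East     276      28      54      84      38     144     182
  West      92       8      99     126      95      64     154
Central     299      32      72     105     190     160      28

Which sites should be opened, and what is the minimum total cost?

For any fixed open set, each restaurant goes to its cheapest open site; total = fixed + service.
{East, West, Central}: Calder→West 92, Ryde→West 8, Galt→East 54, Joliet→East 84, Holm→East 38, Sutton→West 64, York→Central 28. Service 368; fixed 77; total 445.
{North, East, West, Central}: service 368 + fixed 99 = 467
{South, East, West, Central}: service 368 + fixed 113 = 481
{North, South, East, West, Central}: Calder→West 92, Ryde→West 8, Galt→South 54, Joliet→East 84, Holm→East 38, Sutton→West 64, York→Central 28. Service 368; fixed 135; total 503.
No other subset beats 445.

Open East, West and Central; minimum total cost 445.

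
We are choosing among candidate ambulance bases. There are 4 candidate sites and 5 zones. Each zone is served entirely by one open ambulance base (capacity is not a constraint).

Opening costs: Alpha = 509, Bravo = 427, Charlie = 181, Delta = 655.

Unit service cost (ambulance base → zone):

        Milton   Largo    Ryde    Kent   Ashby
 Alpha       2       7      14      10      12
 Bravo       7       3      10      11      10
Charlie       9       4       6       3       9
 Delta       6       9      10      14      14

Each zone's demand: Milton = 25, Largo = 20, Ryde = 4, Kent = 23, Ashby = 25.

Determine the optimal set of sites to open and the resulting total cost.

Open Charlie only; minimum total cost 804.

For any fixed open set, each zone goes to its cheapest open site; total = fixed + service.
{Charlie}: Milton→Charlie 9·25=225, Largo→Charlie 4·20=80, Ryde→Charlie 6·4=24, Kent→Charlie 3·23=69, Ashby→Charlie 9·25=225. Service 623; fixed 181; total 804.
{Alpha, Charlie}: Milton→Alpha 2·25=50, Largo→Charlie 4·20=80, Ryde→Charlie 6·4=24, Kent→Charlie 3·23=69, Ashby→Charlie 9·25=225. Service 448; fixed 690; total 1138.
{Bravo, Charlie}: Milton→Bravo 7·25=175, Largo→Bravo 3·20=60, Ryde→Charlie 6·4=24, Kent→Charlie 3·23=69, Ashby→Charlie 9·25=225. Service 553; fixed 608; total 1161.
{Alpha, Bravo, Charlie, Delta}: Milton→Alpha 2·25=50, Largo→Bravo 3·20=60, Ryde→Charlie 6·4=24, Kent→Charlie 3·23=69, Ashby→Charlie 9·25=225. Service 428; fixed 1772; total 2200.
(All 15 nonempty subsets were checked; Charlie only is lowest.)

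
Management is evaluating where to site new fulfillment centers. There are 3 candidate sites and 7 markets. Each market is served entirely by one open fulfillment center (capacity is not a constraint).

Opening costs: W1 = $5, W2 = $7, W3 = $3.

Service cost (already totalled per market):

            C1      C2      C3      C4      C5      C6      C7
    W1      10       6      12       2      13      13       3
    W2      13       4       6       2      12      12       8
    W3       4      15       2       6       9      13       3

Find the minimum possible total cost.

For any fixed open set, each market goes to its cheapest open site; total = fixed + service.
{W2, W3}: C1→W3 4, C2→W2 4, C3→W3 2, C4→W2 2, C5→W3 9, C6→W2 12, C7→W3 3. Service 36; fixed 10; total 46.
{W1, W3}: C1→W3 4, C2→W1 6, C3→W3 2, C4→W1 2, C5→W3 9, C6→W1 13, C7→W1 3. Service 39; fixed 8; total 47.
{W1, W2, W3}: C1→W3 4, C2→W2 4, C3→W3 2, C4→W1 2, C5→W3 9, C6→W2 12, C7→W1 3. Service 36; fixed 15; total 51.
{W3}: service 52 + fixed 3 = 55
No other subset beats 46.

Minimum total cost: 46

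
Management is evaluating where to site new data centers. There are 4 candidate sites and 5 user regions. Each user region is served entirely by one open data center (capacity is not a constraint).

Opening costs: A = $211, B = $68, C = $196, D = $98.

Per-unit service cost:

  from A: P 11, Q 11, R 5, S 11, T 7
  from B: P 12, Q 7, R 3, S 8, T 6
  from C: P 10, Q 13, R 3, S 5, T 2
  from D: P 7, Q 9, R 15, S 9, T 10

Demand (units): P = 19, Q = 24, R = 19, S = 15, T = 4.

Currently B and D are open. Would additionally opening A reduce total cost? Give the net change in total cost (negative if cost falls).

No — net change +211 (cost rises by 211).

Current service cost with {B, D}: 502.
Adding A: each user region re-picks its cheapest; new service cost 502, saving 0.
Extra fixed cost: 211. Net change = 211 − 0 = 211.
(Totals: 668 → 879.)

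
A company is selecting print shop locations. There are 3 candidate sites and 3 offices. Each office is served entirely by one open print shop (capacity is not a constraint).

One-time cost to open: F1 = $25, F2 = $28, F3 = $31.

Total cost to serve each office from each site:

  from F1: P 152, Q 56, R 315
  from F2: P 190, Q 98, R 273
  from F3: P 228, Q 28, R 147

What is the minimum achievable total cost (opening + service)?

Minimum total cost: 383

For any fixed open set, each office goes to its cheapest open site; total = fixed + service.
{F1, F3}: P→F1 152, Q→F3 28, R→F3 147. Service 327; fixed 56; total 383.
{F1, F2, F3}: P→F1 152, Q→F3 28, R→F3 147. Service 327; fixed 84; total 411.
{F2, F3}: P→F2 190, Q→F3 28, R→F3 147. Service 365; fixed 59; total 424.
{F1}: P→F1 152, Q→F1 56, R→F1 315. Service 523; fixed 25; total 548.
No other subset beats 383.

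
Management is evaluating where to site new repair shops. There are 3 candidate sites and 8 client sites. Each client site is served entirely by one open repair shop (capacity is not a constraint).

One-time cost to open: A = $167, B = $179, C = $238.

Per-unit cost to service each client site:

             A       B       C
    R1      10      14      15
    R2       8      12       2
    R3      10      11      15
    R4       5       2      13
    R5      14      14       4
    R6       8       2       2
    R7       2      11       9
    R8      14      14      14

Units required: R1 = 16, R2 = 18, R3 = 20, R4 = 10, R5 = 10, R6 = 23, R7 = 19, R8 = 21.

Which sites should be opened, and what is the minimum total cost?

For any fixed open set, each client site goes to its cheapest open site; total = fixed + service.
{A, C}: R1→A 10·16=160, R2→C 2·18=36, R3→A 10·20=200, R4→A 5·10=50, R5→C 4·10=40, R6→C 2·23=46, R7→A 2·19=38, R8→A 14·21=294. Service 864; fixed 405; total 1269.
{A}: R1→A 10·16=160, R2→A 8·18=144, R3→A 10·20=200, R4→A 5·10=50, R5→A 14·10=140, R6→A 8·23=184, R7→A 2·19=38, R8→A 14·21=294. Service 1210; fixed 167; total 1377.
{A, B}: R1→A 10·16=160, R2→A 8·18=144, R3→A 10·20=200, R4→B 2·10=20, R5→A 14·10=140, R6→B 2·23=46, R7→A 2·19=38, R8→A 14·21=294. Service 1042; fixed 346; total 1388.
{A, B, C}: service 834 + fixed 584 = 1418
No other subset beats 1269.

Open A and C; minimum total cost 1269.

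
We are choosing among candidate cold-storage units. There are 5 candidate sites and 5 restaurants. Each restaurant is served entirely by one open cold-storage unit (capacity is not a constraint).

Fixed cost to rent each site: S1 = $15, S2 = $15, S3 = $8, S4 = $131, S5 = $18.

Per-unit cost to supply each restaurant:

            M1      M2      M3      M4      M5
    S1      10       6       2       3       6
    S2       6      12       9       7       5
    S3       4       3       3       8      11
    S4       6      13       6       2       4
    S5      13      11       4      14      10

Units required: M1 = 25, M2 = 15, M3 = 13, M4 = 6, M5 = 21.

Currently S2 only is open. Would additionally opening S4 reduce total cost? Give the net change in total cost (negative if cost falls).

No — net change +41 (cost rises by 41).

Current service cost with {S2}: 594.
Adding S4: each restaurant re-picks its cheapest; new service cost 504, saving 90.
Extra fixed cost: 131. Net change = 131 − 90 = 41.
(Totals: 609 → 650.)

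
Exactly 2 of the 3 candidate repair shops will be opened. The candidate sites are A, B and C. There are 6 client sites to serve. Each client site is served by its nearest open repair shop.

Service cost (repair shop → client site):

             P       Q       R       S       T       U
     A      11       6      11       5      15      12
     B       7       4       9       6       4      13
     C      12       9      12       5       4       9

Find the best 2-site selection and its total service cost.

With exactly 2 open, each client site uses its cheapest among the chosen.
{B, C}: P→B 7, Q→B 4, R→B 9, S→C 5, T→B 4, U→C 9. Service cost 38.
{A, B}: service cost 41
{A, C}: service cost 46
Among all 3 size-2 choices, {B, C} is lowest.

Choose B and C; total service cost 38.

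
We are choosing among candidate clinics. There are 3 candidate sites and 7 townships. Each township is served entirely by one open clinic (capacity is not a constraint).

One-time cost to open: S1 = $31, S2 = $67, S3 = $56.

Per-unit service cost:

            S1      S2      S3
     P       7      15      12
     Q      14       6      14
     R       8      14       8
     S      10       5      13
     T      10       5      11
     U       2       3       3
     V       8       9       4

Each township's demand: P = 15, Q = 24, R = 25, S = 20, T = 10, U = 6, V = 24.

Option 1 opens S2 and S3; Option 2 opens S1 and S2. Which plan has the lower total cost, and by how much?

Option 1: {S2, S3}: P→S3 12·15=180, Q→S2 6·24=144, R→S3 8·25=200, S→S2 5·20=100, T→S2 5·10=50, U→S2 3·6=18, V→S3 4·24=96. Service 788; fixed 123; total 911.
Option 2: {S1, S2}: P→S1 7·15=105, Q→S2 6·24=144, R→S1 8·25=200, S→S2 5·20=100, T→S2 5·10=50, U→S1 2·6=12, V→S1 8·24=192. Service 803; fixed 98; total 901.
Difference: |911 − 901| = 10.

Option 2 is cheaper by 10.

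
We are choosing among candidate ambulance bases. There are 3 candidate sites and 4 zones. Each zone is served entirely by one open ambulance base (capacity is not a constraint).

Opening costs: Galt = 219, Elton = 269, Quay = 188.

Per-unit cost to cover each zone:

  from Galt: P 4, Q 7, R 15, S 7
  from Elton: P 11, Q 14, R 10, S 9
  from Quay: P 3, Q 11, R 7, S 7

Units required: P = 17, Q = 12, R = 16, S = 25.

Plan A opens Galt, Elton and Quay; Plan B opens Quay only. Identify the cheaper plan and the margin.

Plan B is cheaper by 440.

Plan A: {Galt, Elton, Quay}: P→Quay 3·17=51, Q→Galt 7·12=84, R→Quay 7·16=112, S→Galt 7·25=175. Service 422; fixed 676; total 1098.
Plan B: {Quay}: P→Quay 3·17=51, Q→Quay 11·12=132, R→Quay 7·16=112, S→Quay 7·25=175. Service 470; fixed 188; total 658.
Difference: |1098 − 658| = 440.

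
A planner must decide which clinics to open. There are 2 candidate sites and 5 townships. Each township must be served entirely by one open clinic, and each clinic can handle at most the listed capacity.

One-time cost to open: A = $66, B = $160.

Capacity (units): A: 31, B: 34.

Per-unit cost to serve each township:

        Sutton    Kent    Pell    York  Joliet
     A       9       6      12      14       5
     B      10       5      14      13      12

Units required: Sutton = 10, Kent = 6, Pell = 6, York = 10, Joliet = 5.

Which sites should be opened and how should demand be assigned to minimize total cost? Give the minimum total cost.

Open {A, B}: Sutton→A 9·10=90, Kent→B 5·6=30, Pell→A 12·6=72, York→B 13·10=130, Joliet→A 5·5=25.
Loads: A carries 21/31, B carries 16/34. Service 347; fixed 226; total 573.
Next best feasible plan costs 579.

Minimum total cost: 573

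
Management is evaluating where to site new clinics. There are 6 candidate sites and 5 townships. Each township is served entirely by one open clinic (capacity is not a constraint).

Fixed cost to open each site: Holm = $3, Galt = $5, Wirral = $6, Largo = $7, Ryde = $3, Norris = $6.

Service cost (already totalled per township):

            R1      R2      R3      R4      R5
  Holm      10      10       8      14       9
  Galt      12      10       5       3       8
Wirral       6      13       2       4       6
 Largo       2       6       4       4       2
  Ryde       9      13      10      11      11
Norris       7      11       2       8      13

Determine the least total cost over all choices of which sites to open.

For any fixed open set, each township goes to its cheapest open site; total = fixed + service.
{Largo}: R1→Largo 2, R2→Largo 6, R3→Largo 4, R4→Largo 4, R5→Largo 2. Service 18; fixed 7; total 25.
{Holm, Largo}: R1→Largo 2, R2→Largo 6, R3→Largo 4, R4→Largo 4, R5→Largo 2. Service 18; fixed 10; total 28.
{Largo, Ryde}: service 18 + fixed 10 = 28
{Holm, Galt, Wirral, Largo, Ryde, Norris}: service 15 + fixed 30 = 45
No other subset beats 25.

Minimum total cost: 25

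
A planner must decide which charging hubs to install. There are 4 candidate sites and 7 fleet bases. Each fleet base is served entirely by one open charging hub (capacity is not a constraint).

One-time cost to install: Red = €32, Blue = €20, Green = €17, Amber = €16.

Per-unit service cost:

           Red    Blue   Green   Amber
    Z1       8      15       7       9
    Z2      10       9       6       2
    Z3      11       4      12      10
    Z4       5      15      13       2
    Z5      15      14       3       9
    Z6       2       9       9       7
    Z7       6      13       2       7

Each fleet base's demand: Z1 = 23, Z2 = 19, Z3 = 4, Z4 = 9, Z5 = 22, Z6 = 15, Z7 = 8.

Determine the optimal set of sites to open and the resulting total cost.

For any fixed open set, each fleet base goes to its cheapest open site; total = fixed + service.
{Red, Blue, Green, Amber}: Z1→Green 7·23=161, Z2→Amber 2·19=38, Z3→Blue 4·4=16, Z4→Amber 2·9=18, Z5→Green 3·22=66, Z6→Red 2·15=30, Z7→Green 2·8=16. Service 345; fixed 85; total 430.
{Red, Green, Amber}: service 369 + fixed 65 = 434
{Blue, Green, Amber}: service 420 + fixed 53 = 473
{Amber}: Z1→Amber 9·23=207, Z2→Amber 2·19=38, Z3→Amber 10·4=40, Z4→Amber 2·9=18, Z5→Amber 9·22=198, Z6→Amber 7·15=105, Z7→Amber 7·8=56. Service 662; fixed 16; total 678.
(All 15 nonempty subsets were checked; Red, Blue, Green and Amber is lowest.)

Open Red, Blue, Green and Amber; minimum total cost 430.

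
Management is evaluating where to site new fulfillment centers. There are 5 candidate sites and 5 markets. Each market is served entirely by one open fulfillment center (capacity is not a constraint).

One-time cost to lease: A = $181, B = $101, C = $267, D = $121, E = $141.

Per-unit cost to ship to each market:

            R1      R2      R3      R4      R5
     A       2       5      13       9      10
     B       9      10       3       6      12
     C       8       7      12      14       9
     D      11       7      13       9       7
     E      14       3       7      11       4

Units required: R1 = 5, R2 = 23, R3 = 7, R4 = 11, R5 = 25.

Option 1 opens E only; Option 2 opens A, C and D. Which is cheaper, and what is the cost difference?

Option 1: {E}: R1→E 14·5=70, R2→E 3·23=69, R3→E 7·7=49, R4→E 11·11=121, R5→E 4·25=100. Service 409; fixed 141; total 550.
Option 2: {A, C, D}: R1→A 2·5=10, R2→A 5·23=115, R3→C 12·7=84, R4→A 9·11=99, R5→D 7·25=175. Service 483; fixed 569; total 1052.
Difference: |550 − 1052| = 502.

Option 1 is cheaper by 502.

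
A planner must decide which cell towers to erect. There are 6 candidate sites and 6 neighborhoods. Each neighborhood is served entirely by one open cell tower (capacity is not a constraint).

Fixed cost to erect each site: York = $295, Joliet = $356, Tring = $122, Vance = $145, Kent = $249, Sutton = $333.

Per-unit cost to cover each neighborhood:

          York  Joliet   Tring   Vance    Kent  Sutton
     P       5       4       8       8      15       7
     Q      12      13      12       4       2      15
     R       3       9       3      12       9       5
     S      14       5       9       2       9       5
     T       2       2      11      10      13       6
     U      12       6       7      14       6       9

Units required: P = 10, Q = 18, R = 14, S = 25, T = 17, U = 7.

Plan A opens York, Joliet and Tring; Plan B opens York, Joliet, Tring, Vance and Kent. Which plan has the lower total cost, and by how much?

Plan A: {York, Joliet, Tring}: P→Joliet 4·10=40, Q→York 12·18=216, R→York 3·14=42, S→Joliet 5·25=125, T→York 2·17=34, U→Joliet 6·7=42. Service 499; fixed 773; total 1272.
Plan B: {York, Joliet, Tring, Vance, Kent}: P→Joliet 4·10=40, Q→Kent 2·18=36, R→York 3·14=42, S→Vance 2·25=50, T→York 2·17=34, U→Joliet 6·7=42. Service 244; fixed 1167; total 1411.
Difference: |1272 − 1411| = 139.

Plan A is cheaper by 139.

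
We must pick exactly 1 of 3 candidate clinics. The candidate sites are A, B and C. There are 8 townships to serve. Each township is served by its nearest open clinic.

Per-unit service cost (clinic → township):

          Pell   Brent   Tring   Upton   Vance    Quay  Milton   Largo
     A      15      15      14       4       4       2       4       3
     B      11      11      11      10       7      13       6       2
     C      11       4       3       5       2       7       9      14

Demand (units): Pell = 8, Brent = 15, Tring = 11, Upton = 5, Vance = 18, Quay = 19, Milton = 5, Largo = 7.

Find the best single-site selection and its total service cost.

Choose C only; total service cost 518.

With exactly 1 open, each township uses its cheapest among the chosen.
{C}: Pell→C 11·8=88, Brent→C 4·15=60, Tring→C 3·11=33, Upton→C 5·5=25, Vance→C 2·18=36, Quay→C 7·19=133, Milton→C 9·5=45, Largo→C 14·7=98. Service cost 518.
{A}: service cost 670
{B}: service cost 841
Among all 3 size-1 choices, {C} is lowest.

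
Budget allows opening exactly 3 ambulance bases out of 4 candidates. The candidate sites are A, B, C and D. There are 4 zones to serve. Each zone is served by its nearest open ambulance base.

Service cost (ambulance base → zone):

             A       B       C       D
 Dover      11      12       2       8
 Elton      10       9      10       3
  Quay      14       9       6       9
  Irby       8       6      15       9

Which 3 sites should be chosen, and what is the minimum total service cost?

With exactly 3 open, each zone uses its cheapest among the chosen.
{B, C, D}: Dover→C 2, Elton→D 3, Quay→C 6, Irby→B 6. Service cost 17.
{A, C, D}: service cost 19
{A, B, C}: service cost 23
Among all 4 size-3 choices, {B, C, D} is lowest.

Choose B, C and D; total service cost 17.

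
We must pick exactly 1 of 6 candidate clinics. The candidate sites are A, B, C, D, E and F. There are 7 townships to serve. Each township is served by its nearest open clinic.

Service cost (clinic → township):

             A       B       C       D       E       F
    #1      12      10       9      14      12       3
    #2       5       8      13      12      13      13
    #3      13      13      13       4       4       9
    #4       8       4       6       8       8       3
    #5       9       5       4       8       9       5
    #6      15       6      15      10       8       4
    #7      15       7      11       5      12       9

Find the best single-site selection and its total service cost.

Choose F only; total service cost 46.

With exactly 1 open, each township uses its cheapest among the chosen.
{F}: #1→F 3, #2→F 13, #3→F 9, #4→F 3, #5→F 5, #6→F 4, #7→F 9. Service cost 46.
{B}: service cost 53
{D}: service cost 61
Among all 6 size-1 choices, {F} is lowest.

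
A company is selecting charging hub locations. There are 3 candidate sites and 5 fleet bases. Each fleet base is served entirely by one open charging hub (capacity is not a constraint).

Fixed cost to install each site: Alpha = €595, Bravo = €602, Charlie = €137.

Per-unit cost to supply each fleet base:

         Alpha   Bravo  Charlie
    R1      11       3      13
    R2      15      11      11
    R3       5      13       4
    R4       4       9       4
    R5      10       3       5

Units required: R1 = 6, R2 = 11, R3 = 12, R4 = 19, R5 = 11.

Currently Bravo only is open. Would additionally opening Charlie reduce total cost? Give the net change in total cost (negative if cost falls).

Yes — net change −66 (cost falls by 66).

Current service cost with {Bravo}: 499.
Adding Charlie: each fleet base re-picks its cheapest; new service cost 296, saving 203.
Extra fixed cost: 137. Net change = 137 − 203 = -66.
(Totals: 1101 → 1035.)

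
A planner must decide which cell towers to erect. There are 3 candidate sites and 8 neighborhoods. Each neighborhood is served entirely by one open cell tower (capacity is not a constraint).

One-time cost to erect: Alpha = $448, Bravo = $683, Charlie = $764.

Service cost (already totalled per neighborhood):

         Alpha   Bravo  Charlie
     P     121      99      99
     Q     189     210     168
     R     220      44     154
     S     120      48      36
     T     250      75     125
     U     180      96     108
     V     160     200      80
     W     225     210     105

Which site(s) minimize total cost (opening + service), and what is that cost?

For any fixed open set, each neighborhood goes to its cheapest open site; total = fixed + service.
{Charlie}: P→Charlie 99, Q→Charlie 168, R→Charlie 154, S→Charlie 36, T→Charlie 125, U→Charlie 108, V→Charlie 80, W→Charlie 105. Service 875; fixed 764; total 1639.
{Bravo}: service 982 + fixed 683 = 1665
{Alpha}: P→Alpha 121, Q→Alpha 189, R→Alpha 220, S→Alpha 120, T→Alpha 250, U→Alpha 180, V→Alpha 160, W→Alpha 225. Service 1465; fixed 448; total 1913.
{Alpha, Bravo, Charlie}: P→Bravo 99, Q→Charlie 168, R→Bravo 44, S→Charlie 36, T→Bravo 75, U→Bravo 96, V→Charlie 80, W→Charlie 105. Service 703; fixed 1895; total 2598.
No other subset beats 1639.

Open Charlie only; minimum total cost 1639.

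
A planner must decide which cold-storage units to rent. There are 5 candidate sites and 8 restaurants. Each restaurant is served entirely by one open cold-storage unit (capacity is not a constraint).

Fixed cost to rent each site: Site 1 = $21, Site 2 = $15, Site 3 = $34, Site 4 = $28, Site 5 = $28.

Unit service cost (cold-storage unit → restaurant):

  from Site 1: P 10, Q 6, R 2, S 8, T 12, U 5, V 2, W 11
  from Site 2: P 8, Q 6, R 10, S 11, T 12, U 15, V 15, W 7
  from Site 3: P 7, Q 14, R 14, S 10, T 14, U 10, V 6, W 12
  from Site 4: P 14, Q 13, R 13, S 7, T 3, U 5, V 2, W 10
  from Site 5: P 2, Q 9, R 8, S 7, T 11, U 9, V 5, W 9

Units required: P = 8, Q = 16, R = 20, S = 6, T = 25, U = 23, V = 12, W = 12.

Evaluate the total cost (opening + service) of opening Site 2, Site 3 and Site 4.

Total cost: 769

Each restaurant is assigned to its cheapest site among the open ones.
{Site 2, Site 3, Site 4}: P→Site 3 7·8=56, Q→Site 2 6·16=96, R→Site 2 10·20=200, S→Site 4 7·6=42, T→Site 4 3·25=75, U→Site 4 5·23=115, V→Site 4 2·12=24, W→Site 2 7·12=84. Service 692; fixed 77; total 769.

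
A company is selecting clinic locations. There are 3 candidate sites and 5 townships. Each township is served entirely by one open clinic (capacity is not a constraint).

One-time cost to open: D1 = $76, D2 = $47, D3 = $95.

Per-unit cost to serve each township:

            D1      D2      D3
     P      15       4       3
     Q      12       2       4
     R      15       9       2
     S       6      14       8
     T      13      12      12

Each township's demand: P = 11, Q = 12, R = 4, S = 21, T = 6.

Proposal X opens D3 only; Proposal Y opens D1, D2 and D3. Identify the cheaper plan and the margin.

Proposal X is cheaper by 57.

Proposal X: {D3}: P→D3 3·11=33, Q→D3 4·12=48, R→D3 2·4=8, S→D3 8·21=168, T→D3 12·6=72. Service 329; fixed 95; total 424.
Proposal Y: {D1, D2, D3}: P→D3 3·11=33, Q→D2 2·12=24, R→D3 2·4=8, S→D1 6·21=126, T→D2 12·6=72. Service 263; fixed 218; total 481.
Difference: |424 − 481| = 57.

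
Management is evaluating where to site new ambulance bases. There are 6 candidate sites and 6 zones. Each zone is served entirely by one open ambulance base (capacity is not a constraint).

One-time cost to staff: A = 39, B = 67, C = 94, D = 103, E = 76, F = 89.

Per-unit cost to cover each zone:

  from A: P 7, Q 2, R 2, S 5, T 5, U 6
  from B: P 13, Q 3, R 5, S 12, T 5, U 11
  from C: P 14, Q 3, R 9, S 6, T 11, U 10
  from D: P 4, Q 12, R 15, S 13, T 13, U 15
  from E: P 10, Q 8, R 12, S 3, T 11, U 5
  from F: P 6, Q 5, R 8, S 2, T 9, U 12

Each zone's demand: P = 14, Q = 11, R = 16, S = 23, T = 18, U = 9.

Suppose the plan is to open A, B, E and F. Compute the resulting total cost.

Total cost: 590

Each zone is assigned to its cheapest site among the open ones.
{A, B, E, F}: P→F 6·14=84, Q→A 2·11=22, R→A 2·16=32, S→F 2·23=46, T→A 5·18=90, U→E 5·9=45. Service 319; fixed 271; total 590.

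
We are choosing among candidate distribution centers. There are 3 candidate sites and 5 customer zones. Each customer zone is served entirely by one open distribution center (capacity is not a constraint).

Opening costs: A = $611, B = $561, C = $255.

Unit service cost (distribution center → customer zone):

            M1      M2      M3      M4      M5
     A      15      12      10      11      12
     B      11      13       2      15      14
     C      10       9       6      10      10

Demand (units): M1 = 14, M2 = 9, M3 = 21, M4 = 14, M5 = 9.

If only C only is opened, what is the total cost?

Each customer zone is assigned to its cheapest site among the open ones.
{C}: M1→C 10·14=140, M2→C 9·9=81, M3→C 6·21=126, M4→C 10·14=140, M5→C 10·9=90. Service 577; fixed 255; total 832.

Total cost: 832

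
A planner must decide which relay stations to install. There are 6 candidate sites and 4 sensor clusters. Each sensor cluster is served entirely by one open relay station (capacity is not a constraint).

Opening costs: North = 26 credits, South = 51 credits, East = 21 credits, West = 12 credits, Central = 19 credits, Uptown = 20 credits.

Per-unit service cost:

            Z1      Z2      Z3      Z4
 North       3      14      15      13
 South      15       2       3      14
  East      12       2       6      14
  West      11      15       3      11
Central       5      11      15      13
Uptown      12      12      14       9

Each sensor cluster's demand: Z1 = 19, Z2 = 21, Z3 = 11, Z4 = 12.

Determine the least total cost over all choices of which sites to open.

Minimum total cost: 319

For any fixed open set, each sensor cluster goes to its cheapest open site; total = fixed + service.
{North, East, West, Uptown}: Z1→North 3·19=57, Z2→East 2·21=42, Z3→West 3·11=33, Z4→Uptown 9·12=108. Service 240; fixed 79; total 319.
{North, East, West}: Z1→North 3·19=57, Z2→East 2·21=42, Z3→West 3·11=33, Z4→West 11·12=132. Service 264; fixed 59; total 323.
{North, South, Uptown}: Z1→North 3·19=57, Z2→South 2·21=42, Z3→South 3·11=33, Z4→Uptown 9·12=108. Service 240; fixed 97; total 337.
{North, South, East, West, Central, Uptown}: Z1→North 3·19=57, Z2→South 2·21=42, Z3→South 3·11=33, Z4→Uptown 9·12=108. Service 240; fixed 149; total 389.
No other subset beats 319.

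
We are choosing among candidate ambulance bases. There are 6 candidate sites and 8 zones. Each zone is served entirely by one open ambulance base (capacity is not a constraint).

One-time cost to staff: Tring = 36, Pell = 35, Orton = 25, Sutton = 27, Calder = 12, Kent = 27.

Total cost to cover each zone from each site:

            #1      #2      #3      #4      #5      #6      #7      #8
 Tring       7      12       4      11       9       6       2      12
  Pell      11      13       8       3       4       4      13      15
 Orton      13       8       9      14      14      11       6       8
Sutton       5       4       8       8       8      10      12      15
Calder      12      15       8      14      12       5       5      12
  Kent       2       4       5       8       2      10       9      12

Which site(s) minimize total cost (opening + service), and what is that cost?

For any fixed open set, each zone goes to its cheapest open site; total = fixed + service.
{Kent}: #1→Kent 2, #2→Kent 4, #3→Kent 5, #4→Kent 8, #5→Kent 2, #6→Kent 10, #7→Kent 9, #8→Kent 12. Service 52; fixed 27; total 79.
{Calder, Kent}: #1→Kent 2, #2→Kent 4, #3→Kent 5, #4→Kent 8, #5→Kent 2, #6→Calder 5, #7→Calder 5, #8→Calder 12. Service 43; fixed 39; total 82.
{Sutton, Calder}: service 55 + fixed 39 = 94
{Tring, Pell, Orton, Sutton, Calder, Kent}: service 29 + fixed 162 = 191
No other subset beats 79.

Open Kent only; minimum total cost 79.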